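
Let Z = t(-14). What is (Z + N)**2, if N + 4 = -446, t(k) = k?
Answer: 215296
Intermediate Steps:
N = -450 (N = -4 - 446 = -450)
Z = -14
(Z + N)**2 = (-14 - 450)**2 = (-464)**2 = 215296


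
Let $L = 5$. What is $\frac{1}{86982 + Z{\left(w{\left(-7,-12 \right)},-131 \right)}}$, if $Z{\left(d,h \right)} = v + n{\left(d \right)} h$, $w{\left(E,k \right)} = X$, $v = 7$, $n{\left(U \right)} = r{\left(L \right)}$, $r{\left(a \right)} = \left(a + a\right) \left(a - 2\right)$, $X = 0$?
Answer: $\frac{1}{83059} \approx 1.204 \cdot 10^{-5}$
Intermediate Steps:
$r{\left(a \right)} = 2 a \left(-2 + a\right)$
$n{\left(U \right)} = 30$ ($n{\left(U \right)} = 2 \cdot 5 \left(-2 + 5\right) = 2 \cdot 5 \cdot 3 = 30$)
$w{\left(E,k \right)} = 0$
$Z{\left(d,h \right)} = 7 + 30 h$
$\frac{1}{86982 + Z{\left(w{\left(-7,-12 \right)},-131 \right)}} = \frac{1}{86982 + \left(7 + 30 \left(-131\right)\right)} = \frac{1}{86982 + \left(7 - 3930\right)} = \frac{1}{86982 - 3923} = \frac{1}{83059}$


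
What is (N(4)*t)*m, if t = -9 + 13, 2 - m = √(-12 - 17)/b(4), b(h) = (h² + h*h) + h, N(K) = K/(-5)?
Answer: -32/5 + 4*I*√29/45 ≈ -6.4 + 0.47868*I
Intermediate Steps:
N(K) = -K/5 (N(K) = K*(-⅕) = -K/5)
b(h) = h + 2*h² (b(h) = (h² + h²) + h = 2*h² + h = h + 2*h²)
m = 2 - I*√29/36 (m = 2 - √(-12 - 17)/(4*(1 + 2*4)) = 2 - √(-29)/(4*(1 + 8)) = 2 - I*√29/(4*9) = 2 - I*√29/36 ≈ 2.0 - 0.14959*I)
t = 4
(N(4)*t)*m = (-⅕*4*4)*(2 - I*√29/36) = (-⅘*4)*(2 - I*√29/36) = -16*(2 - I*√29/36)/5 = -32/5 + 4*I*√29/45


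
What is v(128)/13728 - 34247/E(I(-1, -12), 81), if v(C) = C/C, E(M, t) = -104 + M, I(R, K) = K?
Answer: 117535733/398112 ≈ 295.23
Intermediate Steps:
v(C) = 1
v(128)/13728 - 34247/E(I(-1, -12), 81) = 1/13728 - 34247/(-104 - 12) = 1*(1/13728) - 34247/(-116) = 1/13728 - 34247*(-1/116) = 1/13728 + 34247/116 = 117535733/398112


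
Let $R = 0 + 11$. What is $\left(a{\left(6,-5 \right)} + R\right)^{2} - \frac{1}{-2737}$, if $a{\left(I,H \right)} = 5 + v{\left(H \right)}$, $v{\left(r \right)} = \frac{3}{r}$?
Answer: $\frac{16227698}{68425} \approx 237.16$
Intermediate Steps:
$R = 11$
$a{\left(I,H \right)} = 5 + \frac{3}{H}$
$\left(a{\left(6,-5 \right)} + R\right)^{2} - \frac{1}{-2737} = \left(\left(5 + \frac{3}{-5}\right) + 11\right)^{2} - \frac{1}{-2737} = \left(\left(5 + 3 \left(- \frac{1}{5}\right)\right) + 11\right)^{2} - - \frac{1}{2737} = \left(\left(5 - \frac{3}{5}\right) + 11\right)^{2} + \frac{1}{2737} = \left(\frac{22}{5} + 11\right)^{2} + \frac{1}{2737} = \left(\frac{77}{5}\right)^{2} + \frac{1}{2737} = \frac{5929}{25} + \frac{1}{2737} = \frac{16227698}{68425}$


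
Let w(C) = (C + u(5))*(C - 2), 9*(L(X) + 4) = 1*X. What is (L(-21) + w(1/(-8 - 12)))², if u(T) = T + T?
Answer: 1028933929/1440000 ≈ 714.54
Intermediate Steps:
L(X) = -4 + X/9 (L(X) = -4 + (1*X)/9 = -4 + X/9)
u(T) = 2*T
w(C) = (-2 + C)*(10 + C) (w(C) = (C + 2*5)*(C - 2) = (C + 10)*(-2 + C) = (10 + C)*(-2 + C) = (-2 + C)*(10 + C))
(L(-21) + w(1/(-8 - 12)))² = ((-4 + (⅑)*(-21)) + (-20 + (1/(-8 - 12))² + 8/(-8 - 12)))² = ((-4 - 7/3) + (-20 + (1/(-20))² + 8/(-20)))² = (-19/3 + (-20 + (-1/20)² + 8*(-1/20)))² = (-19/3 + (-20 + 1/400 - ⅖))² = (-19/3 - 8159/400)² = (-32077/1200)² = 1028933929/1440000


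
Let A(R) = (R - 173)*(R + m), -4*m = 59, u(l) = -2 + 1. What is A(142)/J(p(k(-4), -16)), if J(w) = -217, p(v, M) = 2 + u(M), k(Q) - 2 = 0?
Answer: 509/28 ≈ 18.179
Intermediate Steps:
u(l) = -1
k(Q) = 2 (k(Q) = 2 + 0 = 2)
m = -59/4 (m = -¼*59 = -59/4 ≈ -14.750)
p(v, M) = 1 (p(v, M) = 2 - 1 = 1)
A(R) = (-173 + R)*(-59/4 + R) (A(R) = (R - 173)*(R - 59/4) = (-173 + R)*(-59/4 + R))
A(142)/J(p(k(-4), -16)) = (10207/4 + 142² - 751/4*142)/(-217) = (10207/4 + 20164 - 53321/2)*(-1/217) = -15779/4*(-1/217) = 509/28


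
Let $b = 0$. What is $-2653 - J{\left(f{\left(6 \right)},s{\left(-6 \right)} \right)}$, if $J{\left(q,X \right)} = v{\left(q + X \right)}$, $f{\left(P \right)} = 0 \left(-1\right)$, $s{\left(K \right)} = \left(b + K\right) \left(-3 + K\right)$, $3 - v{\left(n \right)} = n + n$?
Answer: $-2548$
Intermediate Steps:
$v{\left(n \right)} = 3 - 2 n$ ($v{\left(n \right)} = 3 - \left(n + n\right) = 3 - 2 n$)
$s{\left(K \right)} = K \left(-3 + K\right)$ ($s{\left(K \right)} = \left(0 + K\right) \left(-3 + K\right) = K \left(-3 + K\right)$)
$f{\left(P \right)} = 0$
$J{\left(q,X \right)} = 3 - 2 X - 2 q$ ($J{\left(q,X \right)} = 3 - 2 \left(q + X\right) = 3 - 2 \left(X + q\right) = 3 - \left(2 X + 2 q\right) = 3 - 2 X - 2 q$)
$-2653 - J{\left(f{\left(6 \right)},s{\left(-6 \right)} \right)} = -2653 - \left(3 - 2 \left(- 6 \left(-3 - 6\right)\right) - 0\right) = -2653 - \left(3 - 2 \left(\left(-6\right) \left(-9\right)\right) + 0\right) = -2653 - \left(3 - 108 + 0\right) = -2653 - -105 = -2653 + 105 = -2548$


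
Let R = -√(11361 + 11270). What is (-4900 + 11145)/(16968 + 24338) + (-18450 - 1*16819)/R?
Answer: 6245/41306 + 35269*√22631/22631 ≈ 234.60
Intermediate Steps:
R = -√22631 ≈ -150.44
(-4900 + 11145)/(16968 + 24338) + (-18450 - 1*16819)/R = (-4900 + 11145)/(16968 + 24338) + (-18450 - 1*16819)/((-√22631)) = 6245/41306 + (-18450 - 16819)*(-√22631/22631) = 6245*(1/41306) - (-35269)*√22631/22631 = 6245/41306 + 35269*√22631/22631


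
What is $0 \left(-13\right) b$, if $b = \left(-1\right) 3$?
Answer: $0$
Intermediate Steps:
$b = -3$
$0 \left(-13\right) b = 0 \left(-13\right) \left(-3\right) = 0 \left(-3\right) = 0$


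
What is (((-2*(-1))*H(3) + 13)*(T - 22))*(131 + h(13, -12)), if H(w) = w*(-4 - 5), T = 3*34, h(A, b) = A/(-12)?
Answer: -1278380/3 ≈ -4.2613e+5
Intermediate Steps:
h(A, b) = -A/12 (h(A, b) = A*(-1/12) = -A/12)
T = 102
H(w) = -9*w (H(w) = w*(-9) = -9*w)
(((-2*(-1))*H(3) + 13)*(T - 22))*(131 + h(13, -12)) = (((-2*(-1))*(-9*3) + 13)*(102 - 22))*(131 - 1/12*13) = ((2*(-27) + 13)*80)*(131 - 13/12) = ((-54 + 13)*80)*(1559/12) = -41*80*(1559/12) = -3280*1559/12 = -1278380/3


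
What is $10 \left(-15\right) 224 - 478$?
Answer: $-34078$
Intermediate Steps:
$10 \left(-15\right) 224 - 478 = \left(-150\right) 224 - 478 = -33600 - 478 = -34078$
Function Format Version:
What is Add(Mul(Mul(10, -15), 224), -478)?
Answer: -34078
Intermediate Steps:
Add(Mul(Mul(10, -15), 224), -478) = Add(Mul(-150, 224), -478) = Add(-33600, -478) = -34078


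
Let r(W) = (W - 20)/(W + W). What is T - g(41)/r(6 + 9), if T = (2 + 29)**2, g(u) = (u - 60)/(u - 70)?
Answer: 27983/29 ≈ 964.93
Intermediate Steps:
g(u) = (-60 + u)/(-70 + u)
r(W) = (-20 + W)/(2*W) (r(W) = (-20 + W)/((2*W)) = (-20 + W)*(1/(2*W)) = (-20 + W)/(2*W))
T = 961 (T = 31**2 = 961)
T - g(41)/r(6 + 9) = 961 - (-60 + 41)/(-70 + 41)/((-20 + (6 + 9))/(2*(6 + 9))) = 961 - -19/(-29)/((1/2)*(-20 + 15)/15) = 961 - (-1/29*(-19))/((1/2)*(1/15)*(-5)) = 961 - 19/(29*(-1/6)) = 961 - 19*(-6)/29 = 961 - 1*(-114/29) = 961 + 114/29 = 27983/29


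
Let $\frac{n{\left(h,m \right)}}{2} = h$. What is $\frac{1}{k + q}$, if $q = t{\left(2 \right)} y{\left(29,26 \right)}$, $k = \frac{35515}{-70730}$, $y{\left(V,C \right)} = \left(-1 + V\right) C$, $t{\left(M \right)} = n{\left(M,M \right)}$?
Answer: $\frac{14146}{41186049} \approx 0.00034347$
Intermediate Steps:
$n{\left(h,m \right)} = 2 h$
$t{\left(M \right)} = 2 M$
$y{\left(V,C \right)} = C \left(-1 + V\right)$
$k = - \frac{7103}{14146}$ ($k = 35515 \left(- \frac{1}{70730}\right) = - \frac{7103}{14146} \approx -0.50212$)
$q = 2912$ ($q = 2 \cdot 2 \cdot 26 \left(-1 + 29\right) = 4 \cdot 26 \cdot 28 = 4 \cdot 728 = 2912$)
$\frac{1}{k + q} = \frac{1}{- \frac{7103}{14146} + 2912} = \frac{1}{\frac{41186049}{14146}} = \frac{14146}{41186049}$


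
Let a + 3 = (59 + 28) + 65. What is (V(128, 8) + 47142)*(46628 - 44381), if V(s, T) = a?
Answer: 106262877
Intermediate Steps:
a = 149 (a = -3 + ((59 + 28) + 65) = -3 + (87 + 65) = -3 + 152 = 149)
V(s, T) = 149
(V(128, 8) + 47142)*(46628 - 44381) = (149 + 47142)*(46628 - 44381) = 47291*2247 = 106262877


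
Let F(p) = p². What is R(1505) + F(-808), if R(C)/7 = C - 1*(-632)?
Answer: 667823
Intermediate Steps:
R(C) = 4424 + 7*C (R(C) = 7*(C - 1*(-632)) = 7*(C + 632) = 7*(632 + C) = 4424 + 7*C)
R(1505) + F(-808) = (4424 + 7*1505) + (-808)² = (4424 + 10535) + 652864 = 14959 + 652864 = 667823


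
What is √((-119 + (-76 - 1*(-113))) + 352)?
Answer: 3*√30 ≈ 16.432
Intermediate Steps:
√((-119 + (-76 - 1*(-113))) + 352) = √((-119 + (-76 + 113)) + 352) = √((-119 + 37) + 352) = √(-82 + 352) = √270 = 3*√30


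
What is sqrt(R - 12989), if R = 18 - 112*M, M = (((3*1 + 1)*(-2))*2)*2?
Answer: 3*I*sqrt(1043) ≈ 96.886*I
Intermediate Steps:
M = -32 (M = (((3 + 1)*(-2))*2)*2 = ((4*(-2))*2)*2 = -8*2*2 = -16*2 = -32)
R = 3602 (R = 18 - 112*(-32) = 18 + 3584 = 3602)
sqrt(R - 12989) = sqrt(3602 - 12989) = sqrt(-9387) = 3*I*sqrt(1043)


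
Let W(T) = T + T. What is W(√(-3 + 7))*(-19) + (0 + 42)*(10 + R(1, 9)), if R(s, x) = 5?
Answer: 554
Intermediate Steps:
W(T) = 2*T
W(√(-3 + 7))*(-19) + (0 + 42)*(10 + R(1, 9)) = (2*√(-3 + 7))*(-19) + (0 + 42)*(10 + 5) = (2*√4)*(-19) + 42*15 = (2*2)*(-19) + 630 = 4*(-19) + 630 = -76 + 630 = 554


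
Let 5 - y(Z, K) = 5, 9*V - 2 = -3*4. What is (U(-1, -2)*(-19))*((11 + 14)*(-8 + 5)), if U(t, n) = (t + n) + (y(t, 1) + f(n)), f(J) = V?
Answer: -17575/3 ≈ -5858.3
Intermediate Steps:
V = -10/9 (V = 2/9 + (-3*4)/9 = 2/9 + (⅑)*(-12) = 2/9 - 4/3 = -10/9 ≈ -1.1111)
y(Z, K) = 0 (y(Z, K) = 5 - 1*5 = 5 - 5 = 0)
f(J) = -10/9
U(t, n) = -10/9 + n + t (U(t, n) = (t + n) + (0 - 10/9) = (n + t) - 10/9 = -10/9 + n + t)
(U(-1, -2)*(-19))*((11 + 14)*(-8 + 5)) = ((-10/9 - 2 - 1)*(-19))*((11 + 14)*(-8 + 5)) = (-37/9*(-19))*(25*(-3)) = (703/9)*(-75) = -17575/3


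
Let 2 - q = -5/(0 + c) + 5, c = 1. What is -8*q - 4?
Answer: -20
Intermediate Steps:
q = 2 (q = 2 - (-5/(0 + 1) + 5) = 2 - (-5/1 + 5) = 2 - (-5*1 + 5) = 2 - (-5 + 5) = 2 - 1*0 = 2 + 0 = 2)
-8*q - 4 = -8*2 - 4 = -16 - 4 = -20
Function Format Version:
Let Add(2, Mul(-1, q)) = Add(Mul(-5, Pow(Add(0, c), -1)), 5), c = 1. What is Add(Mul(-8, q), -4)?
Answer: -20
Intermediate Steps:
q = 2 (q = Add(2, Mul(-1, Add(Mul(-5, Pow(Add(0, 1), -1)), 5))) = Add(2, Mul(-1, Add(Mul(-5, Pow(1, -1)), 5))) = Add(2, Mul(-1, Add(Mul(-5, 1), 5))) = Add(2, Mul(-1, Add(-5, 5))) = Add(2, Mul(-1, 0)) = Add(2, 0) = 2)
Add(Mul(-8, q), -4) = Add(Mul(-8, 2), -4) = Add(-16, -4) = -20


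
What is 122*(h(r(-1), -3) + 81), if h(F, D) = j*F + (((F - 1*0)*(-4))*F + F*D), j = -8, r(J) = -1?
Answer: 10736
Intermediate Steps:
h(F, D) = -8*F - 4*F² + D*F (h(F, D) = -8*F + (((F - 1*0)*(-4))*F + F*D) = -8*F + (((F + 0)*(-4))*F + D*F) = -8*F + ((F*(-4))*F + D*F) = -8*F + ((-4*F)*F + D*F) = -8*F + (-4*F² + D*F) = -8*F - 4*F² + D*F)
122*(h(r(-1), -3) + 81) = 122*(-(-8 - 3 - 4*(-1)) + 81) = 122*(-(-8 - 3 + 4) + 81) = 122*(-1*(-7) + 81) = 122*(7 + 81) = 122*88 = 10736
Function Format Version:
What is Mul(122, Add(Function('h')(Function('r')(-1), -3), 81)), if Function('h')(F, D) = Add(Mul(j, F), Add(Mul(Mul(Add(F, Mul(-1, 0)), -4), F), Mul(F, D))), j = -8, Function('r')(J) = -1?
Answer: 10736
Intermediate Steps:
Function('h')(F, D) = Add(Mul(-8, F), Mul(-4, Pow(F, 2)), Mul(D, F)) (Function('h')(F, D) = Add(Mul(-8, F), Add(Mul(Mul(Add(F, Mul(-1, 0)), -4), F), Mul(F, D))) = Add(Mul(-8, F), Add(Mul(Mul(Add(F, 0), -4), F), Mul(D, F))) = Add(Mul(-8, F), Add(Mul(Mul(F, -4), F), Mul(D, F))) = Add(Mul(-8, F), Add(Mul(Mul(-4, F), F), Mul(D, F))) = Add(Mul(-8, F), Add(Mul(-4, Pow(F, 2)), Mul(D, F))) = Add(Mul(-8, F), Mul(-4, Pow(F, 2)), Mul(D, F)))
Mul(122, Add(Function('h')(Function('r')(-1), -3), 81)) = Mul(122, Add(Mul(-1, Add(-8, -3, Mul(-4, -1))), 81)) = Mul(122, Add(Mul(-1, Add(-8, -3, 4)), 81)) = Mul(122, Add(Mul(-1, -7), 81)) = Mul(122, Add(7, 81)) = Mul(122, 88) = 10736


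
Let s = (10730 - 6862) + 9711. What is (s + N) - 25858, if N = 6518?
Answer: -5761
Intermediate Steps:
s = 13579 (s = 3868 + 9711 = 13579)
(s + N) - 25858 = (13579 + 6518) - 25858 = 20097 - 25858 = -5761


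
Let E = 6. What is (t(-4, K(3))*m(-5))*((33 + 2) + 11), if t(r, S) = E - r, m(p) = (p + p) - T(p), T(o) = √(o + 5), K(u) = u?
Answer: -4600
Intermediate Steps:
T(o) = √(5 + o)
m(p) = -√(5 + p) + 2*p (m(p) = (p + p) - √(5 + p) = 2*p - √(5 + p) = -√(5 + p) + 2*p)
t(r, S) = 6 - r
(t(-4, K(3))*m(-5))*((33 + 2) + 11) = ((6 - 1*(-4))*(-√(5 - 5) + 2*(-5)))*((33 + 2) + 11) = ((6 + 4)*(-√0 - 10))*(35 + 11) = (10*(-1*0 - 10))*46 = (10*(0 - 10))*46 = (10*(-10))*46 = -100*46 = -4600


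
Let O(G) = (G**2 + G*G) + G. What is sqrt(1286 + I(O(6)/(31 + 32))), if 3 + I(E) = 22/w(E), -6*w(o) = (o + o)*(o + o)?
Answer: sqrt(852755)/26 ≈ 35.517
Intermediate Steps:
w(o) = -2*o**2/3 (w(o) = -(o + o)*(o + o)/6 = -2*o*2*o/6 = -2*o**2/3)
O(G) = G + 2*G**2 (O(G) = (G**2 + G**2) + G = 2*G**2 + G = G + 2*G**2)
I(E) = -3 - 33/E**2 (I(E) = -3 + 22/((-2*E**2/3)) = -3 + 22*(-3/(2*E**2)) = -3 - 33/E**2)
sqrt(1286 + I(O(6)/(31 + 32))) = sqrt(1286 + (-3 - 33*(31 + 32)**2/(36*(1 + 2*6)**2))) = sqrt(1286 + (-3 - 33*441/(4*(1 + 12)**2))) = sqrt(1286 + (-3 - 33/((6*13)*(1/63))**2)) = sqrt(1286 + (-3 - 33/(78*(1/63))**2)) = sqrt(1286 + (-3 - 33/(26/21)**2)) = sqrt(1286 + (-3 - 33*441/676)) = sqrt(1286 + (-3 - 14553/676)) = sqrt(1286 - 16581/676) = sqrt(852755/676) = sqrt(852755)/26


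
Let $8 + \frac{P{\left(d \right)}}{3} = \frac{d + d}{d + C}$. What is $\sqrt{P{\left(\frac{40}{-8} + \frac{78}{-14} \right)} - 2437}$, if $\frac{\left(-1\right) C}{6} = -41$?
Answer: $\frac{i \sqrt{104446429}}{206} \approx 49.611 i$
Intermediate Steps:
$C = 246$ ($C = \left(-6\right) \left(-41\right) = 246$)
$P{\left(d \right)} = -24 + \frac{6 d}{246 + d}$ ($P{\left(d \right)} = -24 + 3 \frac{d + d}{d + 246} = -24 + 3 \frac{2 d}{246 + d} = -24 + \frac{6 d}{246 + d}$)
$\sqrt{P{\left(\frac{40}{-8} + \frac{78}{-14} \right)} - 2437} = \sqrt{\frac{18 \left(-328 - \left(\frac{40}{-8} + \frac{78}{-14}\right)\right)}{246 + \left(\frac{40}{-8} + \frac{78}{-14}\right)} - 2437} = \sqrt{\frac{18 \left(-328 - \left(40 \left(- \frac{1}{8}\right) + 78 \left(- \frac{1}{14}\right)\right)\right)}{246 + \left(40 \left(- \frac{1}{8}\right) + 78 \left(- \frac{1}{14}\right)\right)} - 2437} = \sqrt{\frac{18 \left(-328 - \left(-5 - \frac{39}{7}\right)\right)}{246 - \frac{74}{7}} - 2437} = \sqrt{\frac{18 \left(-328 - - \frac{74}{7}\right)}{246 - \frac{74}{7}} - 2437} = \sqrt{\frac{18 \left(-328 + \frac{74}{7}\right)}{\frac{1648}{7}} - 2437} = \sqrt{18 \cdot \frac{7}{1648} \left(- \frac{2222}{7}\right) - 2437} = \sqrt{- \frac{9999}{412} - 2437} = \sqrt{- \frac{1014043}{412}} = \frac{i \sqrt{104446429}}{206}$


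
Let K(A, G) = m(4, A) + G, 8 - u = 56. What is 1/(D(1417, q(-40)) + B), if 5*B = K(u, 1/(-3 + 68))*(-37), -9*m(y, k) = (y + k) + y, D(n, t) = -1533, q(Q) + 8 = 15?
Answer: -2925/4580558 ≈ -0.00063857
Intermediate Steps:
q(Q) = 7 (q(Q) = -8 + 15 = 7)
u = -48 (u = 8 - 1*56 = 8 - 56 = -48)
m(y, k) = -2*y/9 - k/9 (m(y, k) = -((y + k) + y)/9 = -((k + y) + y)/9 = -(k + 2*y)/9 = -2*y/9 - k/9)
K(A, G) = -8/9 + G - A/9 (K(A, G) = (-2/9*4 - A/9) + G = (-8/9 - A/9) + G = -8/9 + G - A/9)
B = -96533/2925 (B = ((-8/9 + 1/(-3 + 68) - ⅑*(-48))*(-37))/5 = ((-8/9 + 1/65 + 16/3)*(-37))/5 = ((2609/585)*(-37))/5 = (⅕)*(-96533/585) = -96533/2925 ≈ -33.003)
1/(D(1417, q(-40)) + B) = 1/(-1533 - 96533/2925) = 1/(-4580558/2925) = -2925/4580558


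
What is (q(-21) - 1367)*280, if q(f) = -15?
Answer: -386960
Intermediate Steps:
(q(-21) - 1367)*280 = (-15 - 1367)*280 = -1382*280 = -386960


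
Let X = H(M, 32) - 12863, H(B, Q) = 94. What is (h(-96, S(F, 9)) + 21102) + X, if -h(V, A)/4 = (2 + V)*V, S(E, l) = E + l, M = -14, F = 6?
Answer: -27763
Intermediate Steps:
h(V, A) = -4*V*(2 + V) (h(V, A) = -4*(2 + V)*V = -4*V*(2 + V))
X = -12769 (X = 94 - 12863 = -12769)
(h(-96, S(F, 9)) + 21102) + X = (-4*(-96)*(2 - 96) + 21102) - 12769 = (-4*(-96)*(-94) + 21102) - 12769 = (-36096 + 21102) - 12769 = -14994 - 12769 = -27763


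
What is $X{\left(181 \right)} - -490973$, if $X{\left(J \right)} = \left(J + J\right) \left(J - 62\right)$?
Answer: $534051$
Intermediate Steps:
$X{\left(J \right)} = 2 J \left(-62 + J\right)$
$X{\left(181 \right)} - -490973 = 2 \cdot 181 \left(-62 + 181\right) - -490973 = 2 \cdot 181 \cdot 119 + 490973 = 43078 + 490973 = 534051$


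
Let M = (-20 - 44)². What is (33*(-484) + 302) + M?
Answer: -11574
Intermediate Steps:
M = 4096 (M = (-64)² = 4096)
(33*(-484) + 302) + M = (33*(-484) + 302) + 4096 = (-15972 + 302) + 4096 = -15670 + 4096 = -11574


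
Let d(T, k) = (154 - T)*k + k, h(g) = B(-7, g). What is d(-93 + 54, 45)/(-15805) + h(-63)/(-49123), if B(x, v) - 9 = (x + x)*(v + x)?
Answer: -88894987/155277803 ≈ -0.57249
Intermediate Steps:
B(x, v) = 9 + 2*x*(v + x) (B(x, v) = 9 + (x + x)*(v + x) = 9 + (2*x)*(v + x) = 9 + 2*x*(v + x))
h(g) = 107 - 14*g (h(g) = 9 + 2*(-7)² + 2*g*(-7) = 9 + 2*49 - 14*g = 9 + 98 - 14*g = 107 - 14*g)
d(T, k) = k + k*(154 - T) (d(T, k) = k*(154 - T) + k = k + k*(154 - T))
d(-93 + 54, 45)/(-15805) + h(-63)/(-49123) = (45*(155 - (-93 + 54)))/(-15805) + (107 - 14*(-63))/(-49123) = (45*(155 - 1*(-39)))*(-1/15805) + (107 + 882)*(-1/49123) = (45*(155 + 39))*(-1/15805) + 989*(-1/49123) = (45*194)*(-1/15805) - 989/49123 = 8730*(-1/15805) - 989/49123 = -1746/3161 - 989/49123 = -88894987/155277803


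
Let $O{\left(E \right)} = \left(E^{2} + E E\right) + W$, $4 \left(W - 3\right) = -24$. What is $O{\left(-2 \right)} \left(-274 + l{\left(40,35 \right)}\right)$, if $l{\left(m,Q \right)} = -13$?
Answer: $-1435$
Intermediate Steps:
$W = -3$ ($W = 3 + \frac{1}{4} \left(-24\right) = 3 - 6 = -3$)
$O{\left(E \right)} = -3 + 2 E^{2}$ ($O{\left(E \right)} = \left(E^{2} + E E\right) - 3 = \left(E^{2} + E^{2}\right) - 3 = 2 E^{2} - 3 = -3 + 2 E^{2}$)
$O{\left(-2 \right)} \left(-274 + l{\left(40,35 \right)}\right) = \left(-3 + 2 \left(-2\right)^{2}\right) \left(-274 - 13\right) = \left(-3 + 2 \cdot 4\right) \left(-287\right) = \left(-3 + 8\right) \left(-287\right) = 5 \left(-287\right) = -1435$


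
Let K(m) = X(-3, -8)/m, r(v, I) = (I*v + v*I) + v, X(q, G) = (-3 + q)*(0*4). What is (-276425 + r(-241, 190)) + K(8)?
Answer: -368246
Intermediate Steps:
X(q, G) = 0 (X(q, G) = (-3 + q)*0 = 0)
r(v, I) = v + 2*I*v (r(v, I) = (I*v + I*v) + v = 2*I*v + v = v + 2*I*v)
K(m) = 0 (K(m) = 0/m = 0)
(-276425 + r(-241, 190)) + K(8) = (-276425 - 241*(1 + 2*190)) + 0 = (-276425 - 241*(1 + 380)) + 0 = (-276425 - 241*381) + 0 = (-276425 - 91821) + 0 = -368246 + 0 = -368246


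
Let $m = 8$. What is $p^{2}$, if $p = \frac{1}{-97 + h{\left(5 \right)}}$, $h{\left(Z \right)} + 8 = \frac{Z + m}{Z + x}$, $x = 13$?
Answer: $\frac{324}{3523129} \approx 9.1964 \cdot 10^{-5}$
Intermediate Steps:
$h{\left(Z \right)} = -8 + \frac{8 + Z}{13 + Z}$ ($h{\left(Z \right)} = -8 + \frac{Z + 8}{Z + 13} = -8 + \frac{8 + Z}{13 + Z}$)
$p = - \frac{18}{1877}$ ($p = \frac{1}{-97 + \frac{-96 - 35}{13 + 5}} = \frac{1}{-97 + \frac{-96 - 35}{18}} = \frac{1}{-97 + \frac{1}{18} \left(-131\right)} = \frac{1}{-97 - \frac{131}{18}} = \frac{1}{- \frac{1877}{18}} = - \frac{18}{1877} \approx -0.0095898$)
$p^{2} = \left(- \frac{18}{1877}\right)^{2} = \frac{324}{3523129}$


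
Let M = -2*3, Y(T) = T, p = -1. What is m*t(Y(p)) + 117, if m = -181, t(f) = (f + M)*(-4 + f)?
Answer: -6218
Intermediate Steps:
M = -6
t(f) = (-6 + f)*(-4 + f) (t(f) = (f - 6)*(-4 + f) = (-6 + f)*(-4 + f))
m*t(Y(p)) + 117 = -181*(24 + (-1)² - 10*(-1)) + 117 = -181*(24 + 1 + 10) + 117 = -181*35 + 117 = -6335 + 117 = -6218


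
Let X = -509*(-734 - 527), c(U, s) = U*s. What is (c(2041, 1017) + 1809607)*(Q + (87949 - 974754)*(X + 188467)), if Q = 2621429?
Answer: -2860849416555356104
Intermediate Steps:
X = 641849 (X = -509*(-1261) = 641849)
(c(2041, 1017) + 1809607)*(Q + (87949 - 974754)*(X + 188467)) = (2041*1017 + 1809607)*(2621429 + (87949 - 974754)*(641849 + 188467)) = (2075697 + 1809607)*(2621429 - 886805*830316) = 3885304*(2621429 - 736328380380) = 3885304*(-736325758951) = -2860849416555356104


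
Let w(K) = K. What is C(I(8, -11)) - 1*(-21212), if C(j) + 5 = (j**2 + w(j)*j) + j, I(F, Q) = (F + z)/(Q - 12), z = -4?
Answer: 11218443/529 ≈ 21207.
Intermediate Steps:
I(F, Q) = (-4 + F)/(-12 + Q) (I(F, Q) = (F - 4)/(Q - 12) = (-4 + F)/(-12 + Q))
C(j) = -5 + j + 2*j**2 (C(j) = -5 + ((j**2 + j*j) + j) = -5 + ((j**2 + j**2) + j) = -5 + (2*j**2 + j) = -5 + (j + 2*j**2) = -5 + j + 2*j**2)
C(I(8, -11)) - 1*(-21212) = (-5 + (-4 + 8)/(-12 - 11) + 2*((-4 + 8)/(-12 - 11))**2) - 1*(-21212) = (-5 + 4/(-23) + 2*(4/(-23))**2) + 21212 = (-5 - 1/23*4 + 2*(-1/23*4)**2) + 21212 = (-5 - 4/23 + 2*(-4/23)**2) + 21212 = (-5 - 4/23 + 2*(16/529)) + 21212 = (-5 - 4/23 + 32/529) + 21212 = -2705/529 + 21212 = 11218443/529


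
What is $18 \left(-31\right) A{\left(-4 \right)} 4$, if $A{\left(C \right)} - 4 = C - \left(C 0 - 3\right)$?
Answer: $-6696$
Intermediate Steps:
$A{\left(C \right)} = 7 + C$ ($A{\left(C \right)} = 4 - \left(-3 - C + C 0\right) = 4 + \left(C - \left(0 - 3\right)\right) = 4 + \left(C - -3\right) = 4 + \left(C + 3\right) = 4 + \left(3 + C\right) = 7 + C$)
$18 \left(-31\right) A{\left(-4 \right)} 4 = 18 \left(-31\right) \left(7 - 4\right) 4 = - 558 \cdot 3 \cdot 4 = \left(-558\right) 12 = -6696$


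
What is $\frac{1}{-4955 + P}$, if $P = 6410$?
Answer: $\frac{1}{1455} \approx 0.00068729$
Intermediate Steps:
$\frac{1}{-4955 + P} = \frac{1}{-4955 + 6410} = \frac{1}{1455}$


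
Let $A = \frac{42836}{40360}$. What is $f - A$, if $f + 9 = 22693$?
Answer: $\frac{228870851}{10090} \approx 22683.0$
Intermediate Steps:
$A = \frac{10709}{10090}$ ($A = 42836 \cdot \frac{1}{40360} = \frac{10709}{10090} \approx 1.0613$)
$f = 22684$ ($f = -9 + 22693 = 22684$)
$f - A = 22684 - \frac{10709}{10090} = \frac{228870851}{10090}$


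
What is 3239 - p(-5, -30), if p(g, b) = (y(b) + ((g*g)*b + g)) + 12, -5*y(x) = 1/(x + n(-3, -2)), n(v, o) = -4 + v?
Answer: 736669/185 ≈ 3982.0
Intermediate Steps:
y(x) = -1/(5*(-7 + x)) (y(x) = -1/(5*(x + (-4 - 3))) = -1/(5*(x - 7)) = -1/(5*(-7 + x)))
p(g, b) = 12 + g - 1/(-35 + 5*b) + b*g² (p(g, b) = (-1/(-35 + 5*b) + ((g*g)*b + g)) + 12 = (-1/(-35 + 5*b) + (g²*b + g)) + 12 = (-1/(-35 + 5*b) + (b*g² + g)) + 12 = (-1/(-35 + 5*b) + (g + b*g²)) + 12 = (g - 1/(-35 + 5*b) + b*g²) + 12 = 12 + g - 1/(-35 + 5*b) + b*g²)
3239 - p(-5, -30) = 3239 - (-⅕ + (-7 - 30)*(12 - 5 - 30*(-5)²))/(-7 - 30) = 3239 - (-⅕ - 37*(12 - 5 - 30*25))/(-37) = 3239 - (-1)*(-⅕ - 37*(12 - 5 - 750))/37 = 3239 - (-1)*(-⅕ - 37*(-743))/37 = 3239 - (-1)*(-⅕ + 27491)/37 = 3239 - (-1)*137454/(37*5) = 3239 - 1*(-137454/185) = 3239 + 137454/185 = 736669/185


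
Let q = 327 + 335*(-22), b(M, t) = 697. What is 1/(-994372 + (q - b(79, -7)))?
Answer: -1/1002112 ≈ -9.9789e-7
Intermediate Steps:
q = -7043 (q = 327 - 7370 = -7043)
1/(-994372 + (q - b(79, -7))) = 1/(-994372 + (-7043 - 1*697)) = 1/(-994372 + (-7043 - 697)) = 1/(-994372 - 7740) = 1/(-1002112) = -1/1002112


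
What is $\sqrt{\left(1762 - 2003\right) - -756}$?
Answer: $\sqrt{515} \approx 22.694$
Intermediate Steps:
$\sqrt{\left(1762 - 2003\right) - -756} = \sqrt{\left(1762 - 2003\right) + 756} = \sqrt{-241 + 756} = \sqrt{515}$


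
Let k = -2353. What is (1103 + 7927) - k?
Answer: 11383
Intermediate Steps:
(1103 + 7927) - k = (1103 + 7927) - 1*(-2353) = 9030 + 2353 = 11383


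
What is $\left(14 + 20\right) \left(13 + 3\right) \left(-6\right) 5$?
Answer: $-16320$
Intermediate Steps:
$\left(14 + 20\right) \left(13 + 3\right) \left(-6\right) 5 = 34 \cdot 16 \left(-6\right) 5 = 544 \left(-6\right) 5 = \left(-3264\right) 5 = -16320$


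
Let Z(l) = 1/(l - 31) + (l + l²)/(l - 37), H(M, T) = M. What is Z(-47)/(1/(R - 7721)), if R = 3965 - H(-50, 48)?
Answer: 26053180/273 ≈ 95433.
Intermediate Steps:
R = 4015 (R = 3965 - 1*(-50) = 3965 + 50 = 4015)
Z(l) = 1/(-31 + l) + (l + l²)/(-37 + l)
Z(-47)/(1/(R - 7721)) = ((-37 + (-47)³ - 30*(-47) - 30*(-47)²)/(1147 + (-47)² - 68*(-47)))/(1/(4015 - 7721)) = ((-37 - 103823 + 1410 - 30*2209)/(1147 + 2209 + 3196))/(1/(-3706)) = ((-37 - 103823 + 1410 - 66270)/6552)/(-1/3706) = ((1/6552)*(-168720))*(-3706) = -7030/273*(-3706) = 26053180/273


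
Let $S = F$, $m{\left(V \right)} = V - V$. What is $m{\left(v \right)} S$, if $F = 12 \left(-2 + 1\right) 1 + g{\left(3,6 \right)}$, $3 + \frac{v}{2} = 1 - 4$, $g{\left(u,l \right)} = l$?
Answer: $0$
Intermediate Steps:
$v = -12$ ($v = -6 + 2 \left(1 - 4\right) = -6 + 2 \left(-3\right) = -6 - 6 = -12$)
$m{\left(V \right)} = 0$
$F = -6$ ($F = 12 \left(-2 + 1\right) 1 + 6 = 12 \left(\left(-1\right) 1\right) + 6 = 12 \left(-1\right) + 6 = -12 + 6 = -6$)
$S = -6$
$m{\left(v \right)} S = 0 \left(-6\right) = 0$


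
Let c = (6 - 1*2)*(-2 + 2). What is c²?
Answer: 0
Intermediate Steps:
c = 0 (c = (6 - 2)*0 = 4*0 = 0)
c² = 0² = 0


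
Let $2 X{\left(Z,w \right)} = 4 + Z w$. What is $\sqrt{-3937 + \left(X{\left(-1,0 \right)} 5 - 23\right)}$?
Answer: $5 i \sqrt{158} \approx 62.849 i$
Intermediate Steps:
$X{\left(Z,w \right)} = 2 + \frac{Z w}{2}$ ($X{\left(Z,w \right)} = \frac{4 + Z w}{2} = 2 + \frac{Z w}{2}$)
$\sqrt{-3937 + \left(X{\left(-1,0 \right)} 5 - 23\right)} = \sqrt{-3937 - \left(23 - \left(2 + \frac{1}{2} \left(-1\right) 0\right) 5\right)} = \sqrt{-3937 - \left(23 - \left(2 + 0\right) 5\right)} = \sqrt{-3937 + \left(2 \cdot 5 - 23\right)} = \sqrt{-3937 + \left(10 - 23\right)} = \sqrt{-3937 - 13} = \sqrt{-3950} = 5 i \sqrt{158}$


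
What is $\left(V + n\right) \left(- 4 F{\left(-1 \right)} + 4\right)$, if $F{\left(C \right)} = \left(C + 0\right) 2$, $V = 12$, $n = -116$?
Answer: $-1248$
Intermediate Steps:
$F{\left(C \right)} = 2 C$ ($F{\left(C \right)} = C 2 = 2 C$)
$\left(V + n\right) \left(- 4 F{\left(-1 \right)} + 4\right) = \left(12 - 116\right) \left(- 4 \cdot 2 \left(-1\right) + 4\right) = - 104 \left(\left(-4\right) \left(-2\right) + 4\right) = - 104 \left(8 + 4\right) = \left(-104\right) 12 = -1248$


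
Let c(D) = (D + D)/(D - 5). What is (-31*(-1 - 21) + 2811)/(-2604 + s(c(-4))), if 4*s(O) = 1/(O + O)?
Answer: -223552/166647 ≈ -1.3415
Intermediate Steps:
c(D) = 2*D/(-5 + D) (c(D) = (2*D)/(-5 + D) = 2*D/(-5 + D))
s(O) = 1/(8*O) (s(O) = 1/(4*(O + O)) = 1/(4*((2*O))) = (1/(2*O))/4 = 1/(8*O))
(-31*(-1 - 21) + 2811)/(-2604 + s(c(-4))) = (-31*(-1 - 21) + 2811)/(-2604 + 1/(8*((2*(-4)/(-5 - 4))))) = (-31*(-22) + 2811)/(-2604 + 1/(8*((2*(-4)/(-9))))) = (682 + 2811)/(-2604 + 1/(8*((2*(-4)*(-⅑))))) = 3493/(-2604 + 1/(8*(8/9))) = 3493/(-2604 + (⅛)*(9/8)) = 3493/(-2604 + 9/64) = 3493/(-166647/64) = 3493*(-64/166647) = -223552/166647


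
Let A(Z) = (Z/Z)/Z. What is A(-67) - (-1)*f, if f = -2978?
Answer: -199527/67 ≈ -2978.0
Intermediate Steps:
A(Z) = 1/Z
A(-67) - (-1)*f = 1/(-67) - (-1)*(-2978) = -1/67 - 1*2978 = -1/67 - 2978 = -199527/67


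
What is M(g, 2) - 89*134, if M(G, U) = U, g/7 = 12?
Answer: -11924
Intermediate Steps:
g = 84 (g = 7*12 = 84)
M(g, 2) - 89*134 = 2 - 89*134 = 2 - 11926 = -11924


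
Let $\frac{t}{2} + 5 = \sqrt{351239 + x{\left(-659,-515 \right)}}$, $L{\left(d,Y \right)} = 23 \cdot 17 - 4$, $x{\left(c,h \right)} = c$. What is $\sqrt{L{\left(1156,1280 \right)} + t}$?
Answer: $\sqrt{377 + 4 \sqrt{87645}} \approx 39.512$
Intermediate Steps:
$L{\left(d,Y \right)} = 387$ ($L{\left(d,Y \right)} = 391 - 4 = 387$)
$t = -10 + 4 \sqrt{87645}$ ($t = -10 + 2 \sqrt{351239 - 659} = -10 + 2 \sqrt{350580} = -10 + 2 \cdot 2 \sqrt{87645} = -10 + 4 \sqrt{87645} \approx 1174.2$)
$\sqrt{L{\left(1156,1280 \right)} + t} = \sqrt{387 - \left(10 - 4 \sqrt{87645}\right)} = \sqrt{377 + 4 \sqrt{87645}}$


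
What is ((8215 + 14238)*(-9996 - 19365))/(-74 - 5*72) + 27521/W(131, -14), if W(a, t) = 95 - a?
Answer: 11860393537/7812 ≈ 1.5182e+6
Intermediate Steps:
((8215 + 14238)*(-9996 - 19365))/(-74 - 5*72) + 27521/W(131, -14) = ((8215 + 14238)*(-9996 - 19365))/(-74 - 5*72) + 27521/(95 - 1*131) = (22453*(-29361))/(-74 - 360) + 27521/(95 - 131) = -659242533/(-434) + 27521/(-36) = -659242533*(-1/434) + 27521*(-1/36) = 659242533/434 - 27521/36 = 11860393537/7812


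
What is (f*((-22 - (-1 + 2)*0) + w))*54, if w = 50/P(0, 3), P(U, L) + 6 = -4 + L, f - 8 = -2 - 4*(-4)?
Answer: -242352/7 ≈ -34622.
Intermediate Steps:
f = 22 (f = 8 + (-2 - 4*(-4)) = 8 + (-2 + 16) = 8 + 14 = 22)
P(U, L) = -10 + L (P(U, L) = -6 + (-4 + L) = -10 + L)
w = -50/7 (w = 50/(-10 + 3) = 50/(-7) = 50*(-⅐) = -50/7 ≈ -7.1429)
(f*((-22 - (-1 + 2)*0) + w))*54 = (22*((-22 - (-1 + 2)*0) - 50/7))*54 = (22*((-22 - 0) - 50/7))*54 = (22*((-22 - 1*0) - 50/7))*54 = (22*((-22 + 0) - 50/7))*54 = (22*(-22 - 50/7))*54 = (22*(-204/7))*54 = -4488/7*54 = -242352/7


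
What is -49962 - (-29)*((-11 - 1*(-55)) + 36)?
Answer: -47642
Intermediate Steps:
-49962 - (-29)*((-11 - 1*(-55)) + 36) = -49962 - (-29)*((-11 + 55) + 36) = -49962 - (-29)*(44 + 36) = -49962 - (-29)*80 = -49962 - 1*(-2320) = -49962 + 2320 = -47642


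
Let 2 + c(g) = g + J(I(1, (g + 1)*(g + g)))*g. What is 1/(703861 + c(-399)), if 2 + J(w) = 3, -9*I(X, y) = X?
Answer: 1/703061 ≈ 1.4224e-6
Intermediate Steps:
I(X, y) = -X/9
J(w) = 1 (J(w) = -2 + 3 = 1)
c(g) = -2 + 2*g (c(g) = -2 + (g + 1*g) = -2 + (g + g) = -2 + 2*g)
1/(703861 + c(-399)) = 1/(703861 + (-2 + 2*(-399))) = 1/(703861 + (-2 - 798)) = 1/(703861 - 800) = 1/703061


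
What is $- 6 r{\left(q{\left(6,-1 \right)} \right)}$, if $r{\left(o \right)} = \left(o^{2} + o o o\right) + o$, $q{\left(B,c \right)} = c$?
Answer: $6$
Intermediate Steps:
$r{\left(o \right)} = o + o^{2} + o^{3}$ ($r{\left(o \right)} = \left(o^{2} + o^{2} o\right) + o = \left(o^{2} + o^{3}\right) + o = o + o^{2} + o^{3}$)
$- 6 r{\left(q{\left(6,-1 \right)} \right)} = - 6 \left(- (1 - 1 + \left(-1\right)^{2})\right) = - 6 \left(- (1 - 1 + 1)\right) = - 6 \left(\left(-1\right) 1\right) = \left(-6\right) \left(-1\right) = 6$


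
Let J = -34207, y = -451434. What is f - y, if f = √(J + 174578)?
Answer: 451434 + √140371 ≈ 4.5181e+5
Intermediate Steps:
f = √140371 (f = √(-34207 + 174578) = √140371 ≈ 374.66)
f - y = √140371 - 1*(-451434) = √140371 + 451434 = 451434 + √140371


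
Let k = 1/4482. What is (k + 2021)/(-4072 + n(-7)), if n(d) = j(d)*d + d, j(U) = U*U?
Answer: -9058123/19819404 ≈ -0.45703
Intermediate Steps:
k = 1/4482 ≈ 0.00022311
j(U) = U**2
n(d) = d + d**3 (n(d) = d**2*d + d = d**3 + d = d + d**3)
(k + 2021)/(-4072 + n(-7)) = (1/4482 + 2021)/(-4072 + (-7 + (-7)**3)) = 9058123/(4482*(-4072 + (-7 - 343))) = 9058123/(4482*(-4072 - 350)) = (9058123/4482)/(-4422) = (9058123/4482)*(-1/4422) = -9058123/19819404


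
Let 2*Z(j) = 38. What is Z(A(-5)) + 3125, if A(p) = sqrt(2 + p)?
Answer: 3144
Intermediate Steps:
Z(j) = 19 (Z(j) = (1/2)*38 = 19)
Z(A(-5)) + 3125 = 19 + 3125 = 3144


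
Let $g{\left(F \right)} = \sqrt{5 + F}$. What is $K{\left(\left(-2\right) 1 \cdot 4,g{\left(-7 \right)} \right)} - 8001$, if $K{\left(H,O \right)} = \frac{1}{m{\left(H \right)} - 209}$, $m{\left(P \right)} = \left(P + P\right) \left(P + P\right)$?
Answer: $- \frac{376046}{47} \approx -8001.0$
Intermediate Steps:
$m{\left(P \right)} = 4 P^{2}$ ($m{\left(P \right)} = 2 P 2 P = 4 P^{2}$)
$K{\left(H,O \right)} = \frac{1}{-209 + 4 H^{2}}$ ($K{\left(H,O \right)} = \frac{1}{4 H^{2} - 209} = \frac{1}{-209 + 4 H^{2}}$)
$K{\left(\left(-2\right) 1 \cdot 4,g{\left(-7 \right)} \right)} - 8001 = \frac{1}{-209 + 4 \left(\left(-2\right) 1 \cdot 4\right)^{2}} - 8001 = \frac{1}{-209 + 4 \left(\left(-2\right) 4\right)^{2}} - 8001 = \frac{1}{-209 + 4 \left(-8\right)^{2}} - 8001 = \frac{1}{-209 + 4 \cdot 64} - 8001 = \frac{1}{-209 + 256} - 8001 = \frac{1}{47} - 8001 = - \frac{376046}{47}$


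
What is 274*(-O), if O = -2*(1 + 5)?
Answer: 3288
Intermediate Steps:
O = -12 (O = -2*6 = -12)
274*(-O) = 274*(-1*(-12)) = 274*12 = 3288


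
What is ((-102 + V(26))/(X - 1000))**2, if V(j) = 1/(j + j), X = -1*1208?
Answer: 28121809/13182713856 ≈ 0.0021332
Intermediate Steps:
X = -1208
V(j) = 1/(2*j)
((-102 + V(26))/(X - 1000))**2 = ((-102 + (1/2)/26)/(-1208 - 1000))**2 = ((-102 + (1/2)*(1/26))/(-2208))**2 = ((-102 + 1/52)*(-1/2208))**2 = (-5303/52*(-1/2208))**2 = (5303/114816)**2 = 28121809/13182713856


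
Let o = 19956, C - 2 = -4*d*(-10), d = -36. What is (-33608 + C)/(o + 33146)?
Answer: -17523/26551 ≈ -0.65998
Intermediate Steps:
C = -1438 (C = 2 - 4*(-36)*(-10) = 2 + 144*(-10) = 2 - 1440 = -1438)
(-33608 + C)/(o + 33146) = (-33608 - 1438)/(19956 + 33146) = -35046/53102 = -35046*1/53102 = -17523/26551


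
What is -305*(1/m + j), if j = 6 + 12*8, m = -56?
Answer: -1741855/56 ≈ -31105.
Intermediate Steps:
j = 102 (j = 6 + 96 = 102)
-305*(1/m + j) = -305*(1/(-56) + 102) = -305*(-1/56 + 102) = -305*5711/56 = -1741855/56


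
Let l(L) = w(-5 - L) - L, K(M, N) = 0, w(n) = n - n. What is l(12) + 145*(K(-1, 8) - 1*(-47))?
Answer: 6803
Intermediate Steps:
w(n) = 0
l(L) = -L (l(L) = 0 - L = -L)
l(12) + 145*(K(-1, 8) - 1*(-47)) = -1*12 + 145*(0 - 1*(-47)) = -12 + 145*(0 + 47) = -12 + 145*47 = -12 + 6815 = 6803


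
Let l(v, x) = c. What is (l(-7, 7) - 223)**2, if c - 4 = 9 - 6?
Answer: 46656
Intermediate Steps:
c = 7 (c = 4 + (9 - 6) = 4 + 3 = 7)
l(v, x) = 7
(l(-7, 7) - 223)**2 = (7 - 223)**2 = (-216)**2 = 46656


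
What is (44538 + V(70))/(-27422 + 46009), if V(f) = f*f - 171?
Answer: 49267/18587 ≈ 2.6506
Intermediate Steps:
V(f) = -171 + f² (V(f) = f² - 171 = -171 + f²)
(44538 + V(70))/(-27422 + 46009) = (44538 + (-171 + 70²))/(-27422 + 46009) = (44538 + (-171 + 4900))/18587 = (44538 + 4729)*(1/18587) = 49267*(1/18587) = 49267/18587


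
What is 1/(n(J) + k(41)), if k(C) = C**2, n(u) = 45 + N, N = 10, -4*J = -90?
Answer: 1/1736 ≈ 0.00057604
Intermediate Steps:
J = 45/2 (J = -1/4*(-90) = 45/2 ≈ 22.500)
n(u) = 55 (n(u) = 45 + 10 = 55)
1/(n(J) + k(41)) = 1/(55 + 41**2) = 1/(55 + 1681) = 1/1736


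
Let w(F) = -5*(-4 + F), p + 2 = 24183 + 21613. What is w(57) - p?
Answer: -46059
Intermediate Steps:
p = 45794 (p = -2 + (24183 + 21613) = -2 + 45796 = 45794)
w(F) = 20 - 5*F
w(57) - p = (20 - 5*57) - 1*45794 = (20 - 285) - 45794 = -265 - 45794 = -46059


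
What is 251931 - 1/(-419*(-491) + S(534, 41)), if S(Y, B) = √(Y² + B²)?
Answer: 10662761554714595/42324134604 + √286837/42324134604 ≈ 2.5193e+5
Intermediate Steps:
S(Y, B) = √(B² + Y²)
251931 - 1/(-419*(-491) + S(534, 41)) = 251931 - 1/(-419*(-491) + √(41² + 534²)) = 251931 - 1/(205729 + √(1681 + 285156)) = 251931 - 1/(205729 + √286837)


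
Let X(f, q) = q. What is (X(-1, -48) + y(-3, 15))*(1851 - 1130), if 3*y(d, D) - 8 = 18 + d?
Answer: -87241/3 ≈ -29080.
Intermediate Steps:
y(d, D) = 26/3 + d/3 (y(d, D) = 8/3 + (18 + d)/3 = 8/3 + (6 + d/3) = 26/3 + d/3)
(X(-1, -48) + y(-3, 15))*(1851 - 1130) = (-48 + (26/3 + (⅓)*(-3)))*(1851 - 1130) = (-48 + (26/3 - 1))*721 = (-48 + 23/3)*721 = -121/3*721 = -87241/3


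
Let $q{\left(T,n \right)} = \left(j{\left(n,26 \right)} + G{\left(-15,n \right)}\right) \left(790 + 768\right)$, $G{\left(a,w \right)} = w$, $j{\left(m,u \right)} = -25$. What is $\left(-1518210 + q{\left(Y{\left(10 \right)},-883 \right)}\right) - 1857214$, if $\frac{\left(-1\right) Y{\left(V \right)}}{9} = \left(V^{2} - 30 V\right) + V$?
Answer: $-4790088$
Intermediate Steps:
$Y{\left(V \right)} = - 9 V^{2} + 261 V$ ($Y{\left(V \right)} = - 9 \left(\left(V^{2} - 30 V\right) + V\right) = - 9 \left(V^{2} - 29 V\right) = - 9 V^{2} + 261 V$)
$q{\left(T,n \right)} = -38950 + 1558 n$ ($q{\left(T,n \right)} = \left(-25 + n\right) \left(790 + 768\right) = \left(-25 + n\right) 1558 = -38950 + 1558 n$)
$\left(-1518210 + q{\left(Y{\left(10 \right)},-883 \right)}\right) - 1857214 = \left(-1518210 + \left(-38950 + 1558 \left(-883\right)\right)\right) - 1857214 = \left(-1518210 - 1414664\right) - 1857214 = -2932874 - 1857214 = -4790088$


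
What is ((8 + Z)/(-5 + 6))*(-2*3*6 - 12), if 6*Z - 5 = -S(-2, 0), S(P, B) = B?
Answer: -424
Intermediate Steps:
Z = ⅚ (Z = ⅚ + (-1*0)/6 = ⅚ + (⅙)*0 = ⅚ + 0 = ⅚ ≈ 0.83333)
((8 + Z)/(-5 + 6))*(-2*3*6 - 12) = ((8 + ⅚)/(-5 + 6))*(-2*3*6 - 12) = ((53/6)/1)*(-6*6 - 12) = ((53/6)*1)*(-36 - 12) = (53/6)*(-48) = -424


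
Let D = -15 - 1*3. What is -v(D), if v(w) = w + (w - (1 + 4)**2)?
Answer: 61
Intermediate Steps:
D = -18 (D = -15 - 3 = -18)
v(w) = -25 + 2*w (v(w) = w + (w - 1*5**2) = w + (w - 1*25) = w + (w - 25) = w + (-25 + w) = -25 + 2*w)
-v(D) = -(-25 + 2*(-18)) = -(-25 - 36) = -1*(-61) = 61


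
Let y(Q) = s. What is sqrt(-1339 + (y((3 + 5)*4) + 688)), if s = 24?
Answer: I*sqrt(627) ≈ 25.04*I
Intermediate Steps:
y(Q) = 24
sqrt(-1339 + (y((3 + 5)*4) + 688)) = sqrt(-1339 + (24 + 688)) = sqrt(-1339 + 712) = sqrt(-627) = I*sqrt(627)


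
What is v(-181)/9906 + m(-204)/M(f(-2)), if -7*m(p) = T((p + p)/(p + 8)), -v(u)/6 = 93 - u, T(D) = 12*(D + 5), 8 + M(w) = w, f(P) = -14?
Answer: 2403580/6229223 ≈ 0.38586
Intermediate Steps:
M(w) = -8 + w
T(D) = 60 + 12*D (T(D) = 12*(5 + D) = 60 + 12*D)
v(u) = -558 + 6*u (v(u) = -6*(93 - u) = -558 + 6*u)
m(p) = -60/7 - 24*p/(7*(8 + p)) (m(p) = -(60 + 12*((p + p)/(p + 8)))/7 = -(60 + 12*((2*p)/(8 + p)))/7 = -(60 + 12*(2*p/(8 + p)))/7 = -(60 + 24*p/(8 + p))/7 = -60/7 - 24*p/(7*(8 + p)))
v(-181)/9906 + m(-204)/M(f(-2)) = (-558 + 6*(-181))/9906 + (12*(-40 - 7*(-204))/(7*(8 - 204)))/(-8 - 14) = (-558 - 1086)*(1/9906) + ((12/7)*(-40 + 1428)/(-196))/(-22) = -1644*1/9906 + ((12/7)*(-1/196)*1388)*(-1/22) = -274/1651 - 4164/343*(-1/22) = -274/1651 + 2082/3773 = 2403580/6229223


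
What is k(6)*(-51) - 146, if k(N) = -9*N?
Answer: 2608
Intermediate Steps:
k(6)*(-51) - 146 = -9*6*(-51) - 146 = -54*(-51) - 146 = 2754 - 146 = 2608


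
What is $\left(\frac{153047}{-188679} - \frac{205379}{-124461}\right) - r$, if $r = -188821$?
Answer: $\frac{1478045556742091}{7827725673} \approx 1.8882 \cdot 10^{5}$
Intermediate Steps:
$\left(\frac{153047}{-188679} - \frac{205379}{-124461}\right) - r = \left(\frac{153047}{-188679} - \frac{205379}{-124461}\right) - -188821 = \left(153047 \left(- \frac{1}{188679}\right) - - \frac{205379}{124461}\right) + 188821 = \left(- \frac{153047}{188679} + \frac{205379}{124461}\right) + 188821 = \frac{6567440558}{7827725673} + 188821 = \frac{1478045556742091}{7827725673}$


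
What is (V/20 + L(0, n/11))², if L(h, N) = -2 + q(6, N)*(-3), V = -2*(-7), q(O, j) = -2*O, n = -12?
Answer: 120409/100 ≈ 1204.1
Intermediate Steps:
V = 14
L(h, N) = 34 (L(h, N) = -2 - 2*6*(-3) = -2 - 12*(-3) = -2 + 36 = 34)
(V/20 + L(0, n/11))² = (14/20 + 34)² = (14*(1/20) + 34)² = (7/10 + 34)² = (347/10)² = 120409/100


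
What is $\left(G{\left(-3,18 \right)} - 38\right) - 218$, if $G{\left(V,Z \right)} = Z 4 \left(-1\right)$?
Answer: $-328$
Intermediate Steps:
$G{\left(V,Z \right)} = - 4 Z$ ($G{\left(V,Z \right)} = 4 Z \left(-1\right) = - 4 Z$)
$\left(G{\left(-3,18 \right)} - 38\right) - 218 = \left(\left(-4\right) 18 - 38\right) - 218 = \left(-72 - 38\right) - 218 = -110 - 218 = -328$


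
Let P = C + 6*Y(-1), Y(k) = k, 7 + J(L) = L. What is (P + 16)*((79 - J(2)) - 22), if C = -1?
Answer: 558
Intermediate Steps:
J(L) = -7 + L
P = -7 (P = -1 + 6*(-1) = -1 - 6 = -7)
(P + 16)*((79 - J(2)) - 22) = (-7 + 16)*((79 - (-7 + 2)) - 22) = 9*((79 - 1*(-5)) - 22) = 9*((79 + 5) - 22) = 9*(84 - 22) = 9*62 = 558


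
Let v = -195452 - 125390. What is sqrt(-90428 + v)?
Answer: I*sqrt(411270) ≈ 641.3*I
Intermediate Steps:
v = -320842
sqrt(-90428 + v) = sqrt(-90428 - 320842) = sqrt(-411270) = I*sqrt(411270)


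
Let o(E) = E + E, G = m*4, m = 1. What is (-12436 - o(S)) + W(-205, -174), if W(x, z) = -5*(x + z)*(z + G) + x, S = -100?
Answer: -334591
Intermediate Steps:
G = 4 (G = 1*4 = 4)
o(E) = 2*E
W(x, z) = x - 5*(4 + z)*(x + z) (W(x, z) = -5*(x + z)*(z + 4) + x = -5*(x + z)*(4 + z) + x = -5*(4 + z)*(x + z) + x = x - 5*(4 + z)*(x + z))
(-12436 - o(S)) + W(-205, -174) = (-12436 - 2*(-100)) + (-20*(-174) - 19*(-205) - 5*(-174)² - 5*(-205)*(-174)) = (-12436 - 1*(-200)) + (3480 + 3895 - 5*30276 - 178350) = (-12436 + 200) + (3480 + 3895 - 151380 - 178350) = -12236 - 322355 = -334591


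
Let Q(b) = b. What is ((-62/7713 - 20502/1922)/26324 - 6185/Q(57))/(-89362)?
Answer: 30943919398115/25483655761690392 ≈ 0.0012143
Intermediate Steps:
((-62/7713 - 20502/1922)/26324 - 6185/Q(57))/(-89362) = ((-62/7713 - 20502/1922)/26324 - 6185/57)/(-89362) = ((-62*1/7713 - 20502*1/1922)*(1/26324) - 6185*1/57)*(-1/89362) = ((-62/7713 - 10251/961)*(1/26324) - 6185/57)*(-1/89362) = (-79125545/7412193*1/26324 - 6185/57)*(-1/89362) = (-79125545/195118568532 - 6185/57)*(-1/89362) = -402270952175495/3707252802108*(-1/89362) = 30943919398115/25483655761690392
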